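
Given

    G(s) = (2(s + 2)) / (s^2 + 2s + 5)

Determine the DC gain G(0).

At s = 0 each factor (s + a) contributes a and each (s^2 + bs + c) contributes c.
G(0) = 2·(2) / ((5)) = 4/5 = 4/5.

G(0) = 4/5 ≈ 0.8000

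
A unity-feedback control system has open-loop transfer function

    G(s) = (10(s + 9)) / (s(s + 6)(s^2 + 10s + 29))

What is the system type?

Type 1

The denominator has 1 factor of s at the origin (free integrator), so this is a Type 1 system.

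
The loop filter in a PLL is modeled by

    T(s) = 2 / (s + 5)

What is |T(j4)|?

|T(j4)| ≈ 0.3123

Substitute s = j4: numerator = 2, denominator = 5 + j4.
|T(j4)| = |2| / |5 + j4| = 2 / 6.4031 ≈ 0.3123.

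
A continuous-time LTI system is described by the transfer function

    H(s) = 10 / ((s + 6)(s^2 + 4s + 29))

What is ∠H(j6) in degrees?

At s = j6: numerator = 10, denominator = -186 + j102.
∠H = ∠num − ∠den = 0° − (151.26°) = -151.3°.

∠H(j6) ≈ -151.3°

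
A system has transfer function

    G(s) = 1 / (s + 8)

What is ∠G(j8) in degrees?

∠G(j8) ≈ -45°

At s = j8: numerator = 1, denominator = 8 + j8.
∠G = ∠num − ∠den = 0° − (45°) = -45°.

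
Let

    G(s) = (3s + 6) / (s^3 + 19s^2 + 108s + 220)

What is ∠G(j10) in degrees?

At s = j10: numerator = 6 + j30, denominator = -1680 + j80.
∠G = ∠num − ∠den = 78.690° − (177.27°) = -98.58°.

∠G(j10) ≈ -98.58°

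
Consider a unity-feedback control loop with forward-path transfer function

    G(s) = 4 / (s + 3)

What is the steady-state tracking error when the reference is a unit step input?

e_ss = 0.4286

G(s) has no poles at the origin.
This is a Type 0 system. Kp = lim_{s→0} G(s) = 4/3.
e_ss = 1/(1 + Kp) = 1/(1 + 4/3) = 3/7 ≈ 0.4286.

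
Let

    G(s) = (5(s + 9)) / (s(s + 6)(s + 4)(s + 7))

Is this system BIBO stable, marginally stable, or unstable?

The poles can be read from the denominator factors: s = 0, -6, -4, -7.
Since the simple pole(s) at s = 0 lie on the jω-axis with none in the right half-plane, the system is marginally stable.

marginally stable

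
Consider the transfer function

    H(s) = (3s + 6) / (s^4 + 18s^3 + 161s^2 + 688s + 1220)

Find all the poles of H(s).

The poles are the roots of the denominator s^4 + 18s^3 + 161s^2 + 688s + 1220 = 0.
No real roots exist; factor into two real quadratics: (s^2 + 8s + 20)(s^2 + 10s + 61) = 0.
Each quadratic gives a conjugate pair via the quadratic formula.

s = -4 ± 2j, -5 ± 6j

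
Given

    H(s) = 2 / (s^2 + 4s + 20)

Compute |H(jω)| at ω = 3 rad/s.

Substitute s = j3: numerator = 2, denominator = 11 + j12.
|H(j3)| = |2| / |11 + j12| = 2 / 16.279 ≈ 0.1229.

|H(j3)| ≈ 0.1229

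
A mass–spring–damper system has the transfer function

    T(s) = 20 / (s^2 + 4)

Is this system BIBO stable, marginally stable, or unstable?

marginally stable

The denominator s^2 + 4 factors as (s^2 + 4), giving poles at s = ±2j.
Since the simple pole(s) at s = 2j, -2j lie on the jω-axis with none in the right half-plane, the system is marginally stable.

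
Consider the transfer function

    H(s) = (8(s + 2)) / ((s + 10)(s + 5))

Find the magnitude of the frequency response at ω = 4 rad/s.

|H(j4)| ≈ 0.5188

Substitute s = j4: numerator = 16 + j32, denominator = 34 + j60.
|H(j4)| = |16 + j32| / |34 + j60| = 35.777 / 68.964 ≈ 0.5188.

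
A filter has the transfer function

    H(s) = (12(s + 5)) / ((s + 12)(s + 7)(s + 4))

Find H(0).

At s = 0 each factor (s + a) contributes a and each (s^2 + bs + c) contributes c.
H(0) = 12·(5) / ((12) · (7) · (4)) = 60/336 = 5/28.

H(0) = 5/28 ≈ 0.1786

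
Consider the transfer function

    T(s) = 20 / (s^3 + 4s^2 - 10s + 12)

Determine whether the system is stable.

unstable

The denominator s^3 + 4s^2 - 10s + 12 factors as (s^2 - 2s + 2)(s + 6), giving poles at s = 1 + j, 1 - j, -6.
Since the pole(s) at s = 1 + j, 1 - j lie in the right half-plane, the system is unstable.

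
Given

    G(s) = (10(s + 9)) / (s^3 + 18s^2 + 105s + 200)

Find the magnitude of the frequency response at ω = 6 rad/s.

Substitute s = j6: numerator = 90 + j60, denominator = -448 + j414.
|G(j6)| = |90 + j60| / |-448 + j414| = 108.17 / 610 ≈ 0.1773.

|G(j6)| ≈ 0.1773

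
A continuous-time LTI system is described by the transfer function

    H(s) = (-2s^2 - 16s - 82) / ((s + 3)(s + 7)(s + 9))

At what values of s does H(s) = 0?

s = -4 + 5j, -4 - 5j

Set the numerator to zero: -2s^2 - 16s - 82 = 0, i.e. -2·(s^2 + 8s + 41) = 0.
Factoring: (s^2 + 8s + 41) = 0.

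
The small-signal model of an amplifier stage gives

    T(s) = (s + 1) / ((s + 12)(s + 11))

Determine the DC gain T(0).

Set s = 0: T(0) = (1) / (132) = 1/132.

T(0) = 1/132 ≈ 0.007576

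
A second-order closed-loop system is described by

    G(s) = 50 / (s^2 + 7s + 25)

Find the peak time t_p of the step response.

t_p ≈ 0.8798 s

Comparing s^2 + 7s + 25 to s^2 + 2ζωₙs + ωₙ²: ωₙ = 5 rad/s and ζ = 7/(2·5) = 0.7.
ζωₙ = 7/2 = 3.5, so ω_d = ωₙ√(1−ζ²) = √(ωₙ² − (ζωₙ)²) = √(25 − 3.5²) = √12.75 ≈ 3.571 rad/s.
t_p = π/ω_d = π/3.571 ≈ 0.8798 s.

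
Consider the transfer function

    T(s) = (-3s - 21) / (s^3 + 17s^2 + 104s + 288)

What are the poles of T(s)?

The poles are the roots of the denominator s^3 + 17s^2 + 104s + 288 = 0.
Trying s = -9: the polynomial evaluates to 0, so (s + 9) is a factor.
Dividing out leaves s^2 + 8s + 32 = 0.
The quadratic formula then gives s = -4 ± 4j.

s = -4 + 4j, -4 - 4j, -9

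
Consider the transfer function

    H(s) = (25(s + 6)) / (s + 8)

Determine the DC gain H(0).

H(0) = 75/4 ≈ 18.75

Set s = 0: H(0) = (150) / (8) = 75/4.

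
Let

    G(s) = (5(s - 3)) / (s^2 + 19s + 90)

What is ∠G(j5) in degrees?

At s = j5: numerator = -15 + j25, denominator = 65 + j95.
∠G = ∠num − ∠den = 120.96° − (55.620°) = 65.34°.

∠G(j5) ≈ 65.34°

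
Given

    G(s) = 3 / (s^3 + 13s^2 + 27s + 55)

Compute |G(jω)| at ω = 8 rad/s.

|G(j8)| ≈ 0.003608

Substitute s = j8: numerator = 3, denominator = -777 - j296.
|G(j8)| = |3| / |-777 - j296| = 3 / 831.47 ≈ 0.003608.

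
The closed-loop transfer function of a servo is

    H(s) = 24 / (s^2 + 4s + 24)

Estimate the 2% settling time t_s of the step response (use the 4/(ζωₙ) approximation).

Comparing s^2 + 4s + 24 to s^2 + 2ζωₙs + ωₙ²: ωₙ = √24 ≈ 4.899 rad/s and ζ = 4/(2·√24) ≈ 0.4082.
ζωₙ = 4/2 = 2, so t_s ≈ 4/(ζωₙ) = 4/2 = 2 s.

t_s ≈ 2 s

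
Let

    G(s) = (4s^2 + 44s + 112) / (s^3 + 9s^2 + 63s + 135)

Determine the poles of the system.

s = -3 + 6j, -3 - 6j, -3

The poles are the roots of the denominator s^3 + 9s^2 + 63s + 135 = 0.
Trying s = -3: the polynomial evaluates to 0, so (s + 3) is a factor.
Dividing out leaves s^2 + 6s + 45 = 0.
The quadratic formula then gives s = -3 ± 6j.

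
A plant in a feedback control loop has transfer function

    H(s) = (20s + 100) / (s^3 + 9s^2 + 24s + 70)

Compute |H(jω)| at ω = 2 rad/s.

Substitute s = j2: numerator = 100 + j40, denominator = 34 + j40.
|H(j2)| = |100 + j40| / |34 + j40| = 107.70 / 52.498 ≈ 2.052.

|H(j2)| ≈ 2.052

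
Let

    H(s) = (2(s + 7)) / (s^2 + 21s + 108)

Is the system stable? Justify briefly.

The denominator s^2 + 21s + 108 factors as (s + 9)(s + 12), giving poles at s = -9, -12.
Since all poles lie strictly in the left half-plane, the system is stable.

stable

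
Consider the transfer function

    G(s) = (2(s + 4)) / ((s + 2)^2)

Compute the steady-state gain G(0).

At s = 0 each factor (s + a) contributes a and each (s^2 + bs + c) contributes c.
G(0) = 2·(4) / ((2) · (2)) = 8/4 = 2.

G(0) = 2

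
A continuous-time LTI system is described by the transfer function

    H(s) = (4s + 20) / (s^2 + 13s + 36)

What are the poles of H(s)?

The poles are the roots of the denominator s^2 + 13s + 36 = 0.
Factoring: (s + 4)(s + 9) = 0, so s = -4 and s = -9.

s = -4, -9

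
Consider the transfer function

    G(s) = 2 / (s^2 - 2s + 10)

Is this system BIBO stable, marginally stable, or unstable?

The denominator s^2 - 2s + 10 factors as (s^2 - 2s + 10), giving poles at s = 1 ± 3j.
Since the pole(s) at s = 1 ± 3j lie in the right half-plane, the system is unstable.

unstable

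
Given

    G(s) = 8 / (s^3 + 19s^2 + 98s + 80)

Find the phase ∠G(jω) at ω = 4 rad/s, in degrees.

At s = j4: numerator = 8, denominator = -224 + j328.
∠G = ∠num − ∠den = 0° − (124.33°) = -124.3°.

∠G(j4) ≈ -124.3°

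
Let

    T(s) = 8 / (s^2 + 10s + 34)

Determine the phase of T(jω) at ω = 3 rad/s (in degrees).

At s = j3: numerator = 8, denominator = 25 + j30.
∠T = ∠num − ∠den = 0° − (50.194°) = -50.19°.

∠T(j3) ≈ -50.19°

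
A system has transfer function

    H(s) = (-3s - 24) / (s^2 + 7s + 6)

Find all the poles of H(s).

The poles are the roots of the denominator s^2 + 7s + 6 = 0.
Factoring: (s + 1)(s + 6) = 0, so s = -1 and s = -6.

s = -1, -6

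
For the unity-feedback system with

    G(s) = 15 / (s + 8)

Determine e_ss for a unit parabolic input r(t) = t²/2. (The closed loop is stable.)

G(s) has no poles at the origin.
This is a Type 0 system; Ka = lim_{s→0} s^2·G(s) = 0, so the steady-state error for a parabola input is infinite.

e_ss = ∞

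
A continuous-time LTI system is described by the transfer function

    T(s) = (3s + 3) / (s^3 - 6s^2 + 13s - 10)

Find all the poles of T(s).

s = 2, 2 ± j

The poles are the roots of the denominator s^3 - 6s^2 + 13s - 10 = 0.
Trying s = 2: the polynomial evaluates to 0, so (s - 2) is a factor.
Dividing out leaves s^2 - 4s + 5 = 0.
The quadratic formula then gives s = 2 ± 1j.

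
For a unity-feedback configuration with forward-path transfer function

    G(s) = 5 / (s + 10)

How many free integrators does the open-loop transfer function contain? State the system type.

The denominator has no factor of s at the origin — no free integrator — so this is a Type 0 system.

Type 0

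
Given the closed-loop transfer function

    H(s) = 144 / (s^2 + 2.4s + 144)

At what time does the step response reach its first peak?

t_p ≈ 0.2631 s

Comparing s^2 + 2.4s + 144 to s^2 + 2ζωₙs + ωₙ²: ωₙ = 12 rad/s and ζ = 2.4/(2·12) = 0.1.
ζωₙ = 2.4/2 = 1.2, so ω_d = ωₙ√(1−ζ²) = √(ωₙ² − (ζωₙ)²) = √(144 − 1.2²) = √142.56 ≈ 11.94 rad/s.
t_p = π/ω_d = π/11.94 ≈ 0.2631 s.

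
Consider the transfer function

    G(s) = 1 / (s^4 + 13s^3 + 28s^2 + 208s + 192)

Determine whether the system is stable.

marginally stable

The denominator s^4 + 13s^3 + 28s^2 + 208s + 192 factors as (s^2 + 16)(s + 1)(s + 12), giving poles at s = ±4j, -1, -12.
Since the simple pole(s) at s = ±4j lie on the jω-axis with none in the right half-plane, the system is marginally stable.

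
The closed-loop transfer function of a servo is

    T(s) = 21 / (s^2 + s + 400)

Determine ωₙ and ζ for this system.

Compare the denominator to the standard form s^2 + 2ζωₙs + ωₙ².
ωₙ² = 400, so ωₙ = 20 rad/s.
2ζωₙ = 1, so ζ = 1/(2·20) = 0.025.
With ζ = 0.025 the response is underdamped.

ωₙ = 20 rad/s, ζ = 0.025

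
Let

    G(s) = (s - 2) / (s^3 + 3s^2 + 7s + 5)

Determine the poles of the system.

The poles are the roots of the denominator s^3 + 3s^2 + 7s + 5 = 0.
Trying s = -1: the polynomial evaluates to 0, so (s + 1) is a factor.
Dividing out leaves s^2 + 2s + 5 = 0.
The quadratic formula then gives s = -1 ± 2j.

s = -1 + 2j, -1 - 2j, -1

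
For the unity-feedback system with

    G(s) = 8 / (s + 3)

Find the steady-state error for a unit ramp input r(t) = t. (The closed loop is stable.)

G(s) has no poles at the origin.
This is a Type 0 system; Kv = lim_{s→0} s·G(s) = 0, so the steady-state error for a ramp input is infinite.

e_ss = ∞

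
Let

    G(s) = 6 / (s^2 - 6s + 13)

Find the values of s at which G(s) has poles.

s = 3 ± 2j

The poles are the roots of the denominator s^2 - 6s + 13 = 0.
Using the quadratic formula: s = (6 ± √(-16))/2 = 3 ± 2j.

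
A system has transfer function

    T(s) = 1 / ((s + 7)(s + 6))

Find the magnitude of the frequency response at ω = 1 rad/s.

|T(j1)| ≈ 0.02325

Substitute s = j1: numerator = 1, denominator = 41 + j13.
|T(j1)| = |1| / |41 + j13| = 1 / 43.012 ≈ 0.02325.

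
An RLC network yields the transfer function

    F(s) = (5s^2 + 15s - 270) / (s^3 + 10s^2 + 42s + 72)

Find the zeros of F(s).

s = -9, 6

Set the numerator to zero: 5s^2 + 15s - 270 = 0, i.e. 5·(s^2 + 3s - 54) = 0.
Factoring: (s + 9)(s - 6) = 0.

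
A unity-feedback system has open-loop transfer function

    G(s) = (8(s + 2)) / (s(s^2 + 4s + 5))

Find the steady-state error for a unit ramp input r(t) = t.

G(s) has one pole at the origin.
This is a Type 1 system. Kv = lim_{s→0} s·G(s) = 16/5.
e_ss = 1/Kv = 1/(16/5) = 5/16 ≈ 0.3125.

e_ss = 0.3125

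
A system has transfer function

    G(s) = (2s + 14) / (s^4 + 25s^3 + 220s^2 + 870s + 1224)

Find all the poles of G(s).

The poles are the roots of the denominator s^4 + 25s^3 + 220s^2 + 870s + 1224 = 0.
Trying s = -3: the polynomial evaluates to 0, so (s + 3) is a factor.
Dividing out leaves s^3 + 22s^2 + 154s + 408 = 0.
This factors further as (s^2 + 10s + 34)(s + 12) = 0.

s = -5 + 3j, -5 - 3j, -3, -12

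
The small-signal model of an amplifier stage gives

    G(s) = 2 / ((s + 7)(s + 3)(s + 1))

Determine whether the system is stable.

The poles can be read from the denominator factors: s = -7, -3, -1.
Since all poles lie strictly in the left half-plane, the system is stable.

stable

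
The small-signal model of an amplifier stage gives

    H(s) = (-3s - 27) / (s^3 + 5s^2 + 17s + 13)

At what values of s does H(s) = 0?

s = -9

Set the numerator to zero: -3s - 27 = 0, i.e. -3·(s + 9) = 0.
So s = -9.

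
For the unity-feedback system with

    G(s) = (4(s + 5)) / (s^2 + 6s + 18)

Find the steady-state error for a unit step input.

e_ss = 0.4737

G(s) has no poles at the origin.
This is a Type 0 system. Kp = lim_{s→0} G(s) = 20/18 = 10/9.
e_ss = 1/(1 + Kp) = 1/(1 + 10/9) = 9/19 ≈ 0.4737.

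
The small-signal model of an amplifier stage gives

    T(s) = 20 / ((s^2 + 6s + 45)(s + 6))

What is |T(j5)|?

|T(j5)| ≈ 0.07102

Substitute s = j5: numerator = 20, denominator = -30 + j280.
|T(j5)| = |20| / |-30 + j280| = 20 / 281.60 ≈ 0.07102.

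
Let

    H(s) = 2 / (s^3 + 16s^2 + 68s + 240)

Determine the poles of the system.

s = -2 ± 4j, -12

The poles are the roots of the denominator s^3 + 16s^2 + 68s + 240 = 0.
Trying s = -12: the polynomial evaluates to 0, so (s + 12) is a factor.
Dividing out leaves s^2 + 4s + 20 = 0.
The quadratic formula then gives s = -2 ± 4j.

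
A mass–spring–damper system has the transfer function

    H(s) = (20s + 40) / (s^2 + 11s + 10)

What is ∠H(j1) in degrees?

∠H(j1) ≈ -24.15°

At s = j1: numerator = 40 + j20, denominator = 9 + j11.
∠H = ∠num − ∠den = 26.565° − (50.711°) = -24.15°.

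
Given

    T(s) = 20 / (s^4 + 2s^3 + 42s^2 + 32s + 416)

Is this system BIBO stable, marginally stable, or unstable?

The denominator s^4 + 2s^3 + 42s^2 + 32s + 416 factors as (s^2 + 16)(s^2 + 2s + 26), giving poles at s = 4j, -4j, -1 + 5j, -1 - 5j.
Since the simple pole(s) at s = 4j, -4j lie on the jω-axis with none in the right half-plane, the system is marginally stable.

marginally stable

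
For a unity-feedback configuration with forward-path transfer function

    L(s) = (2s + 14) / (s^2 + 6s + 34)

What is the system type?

The denominator has no factor of s at the origin — no free integrator — so this is a Type 0 system.

Type 0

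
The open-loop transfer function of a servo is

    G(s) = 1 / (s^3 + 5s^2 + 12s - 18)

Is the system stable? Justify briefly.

The denominator s^3 + 5s^2 + 12s - 18 factors as (s - 1)(s^2 + 6s + 18), giving poles at s = 1, -3 + 3j, -3 - 3j.
Since the pole(s) at s = 1 lie in the right half-plane, the system is unstable.

unstable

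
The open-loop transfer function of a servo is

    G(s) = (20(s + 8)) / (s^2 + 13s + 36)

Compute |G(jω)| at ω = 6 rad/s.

|G(j6)| ≈ 2.564

Substitute s = j6: numerator = 160 + j120, denominator = j78.
|G(j6)| = |160 + j120| / |j78| = 200 / 78 ≈ 2.564.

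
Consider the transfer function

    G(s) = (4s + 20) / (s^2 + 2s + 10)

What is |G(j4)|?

|G(j4)| ≈ 2.561

Substitute s = j4: numerator = 20 + j16, denominator = -6 + j8.
|G(j4)| = |20 + j16| / |-6 + j8| = 25.612 / 10 ≈ 2.561.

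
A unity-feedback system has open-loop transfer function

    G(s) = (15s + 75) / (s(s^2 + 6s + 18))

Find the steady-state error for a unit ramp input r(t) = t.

G(s) has one pole at the origin.
This is a Type 1 system. Kv = lim_{s→0} s·G(s) = 75/18 = 25/6.
e_ss = 1/Kv = 1/(25/6) = 6/25 ≈ 0.2400.

e_ss = 0.2400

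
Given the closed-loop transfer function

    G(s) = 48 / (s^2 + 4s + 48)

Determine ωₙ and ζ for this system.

ωₙ ≈ 6.928 rad/s, ζ ≈ 0.2887

Compare the denominator to the standard form s^2 + 2ζωₙs + ωₙ².
ωₙ² = 48, so ωₙ = √48 ≈ 6.928 rad/s.
2ζωₙ = 4, so ζ = 4/(2·√48) ≈ 0.2887.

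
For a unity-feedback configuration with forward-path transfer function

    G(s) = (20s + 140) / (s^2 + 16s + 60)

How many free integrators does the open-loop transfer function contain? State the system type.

The denominator has no factor of s at the origin — no free integrator — so this is a Type 0 system.

Type 0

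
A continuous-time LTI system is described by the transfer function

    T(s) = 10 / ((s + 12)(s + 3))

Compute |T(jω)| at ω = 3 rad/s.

|T(j3)| ≈ 0.1906

Substitute s = j3: numerator = 10, denominator = 27 + j45.
|T(j3)| = |10| / |27 + j45| = 10 / 52.479 ≈ 0.1906.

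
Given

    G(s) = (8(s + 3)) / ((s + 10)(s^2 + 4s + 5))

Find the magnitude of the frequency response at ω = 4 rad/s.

Substitute s = j4: numerator = 24 + j32, denominator = -174 + j116.
|G(j4)| = |24 + j32| / |-174 + j116| = 40 / 209.12 ≈ 0.1913.

|G(j4)| ≈ 0.1913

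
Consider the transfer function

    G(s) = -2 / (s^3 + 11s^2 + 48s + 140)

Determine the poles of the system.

The poles are the roots of the denominator s^3 + 11s^2 + 48s + 140 = 0.
Trying s = -7: the polynomial evaluates to 0, so (s + 7) is a factor.
Dividing out leaves s^2 + 4s + 20 = 0.
The quadratic formula then gives s = -2 ± 4j.

s = -7, -2 ± 4j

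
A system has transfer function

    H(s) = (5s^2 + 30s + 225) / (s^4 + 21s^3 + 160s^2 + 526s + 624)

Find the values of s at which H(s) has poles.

The poles are the roots of the denominator s^4 + 21s^3 + 160s^2 + 526s + 624 = 0.
Trying s = -8: the polynomial evaluates to 0, so (s + 8) is a factor.
Dividing out leaves s^3 + 13s^2 + 56s + 78 = 0.
This factors further as (s^2 + 10s + 26)(s + 3) = 0.

s = -8, -5 + j, -5 - j, -3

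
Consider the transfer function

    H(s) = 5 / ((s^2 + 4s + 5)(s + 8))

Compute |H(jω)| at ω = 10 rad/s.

Substitute s = j10: numerator = 5, denominator = -1160 - j630.
|H(j10)| = |5| / |-1160 - j630| = 5 / 1320.0 ≈ 0.003788.

|H(j10)| ≈ 0.003788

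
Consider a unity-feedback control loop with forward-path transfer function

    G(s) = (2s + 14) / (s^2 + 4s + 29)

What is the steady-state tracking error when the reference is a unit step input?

e_ss = 0.6744

G(s) has no poles at the origin.
This is a Type 0 system. Kp = lim_{s→0} G(s) = 14/29.
e_ss = 1/(1 + Kp) = 1/(1 + 14/29) = 29/43 ≈ 0.6744.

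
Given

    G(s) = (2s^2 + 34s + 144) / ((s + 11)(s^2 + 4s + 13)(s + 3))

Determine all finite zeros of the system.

s = -8, -9

Set the numerator to zero: 2s^2 + 34s + 144 = 0, i.e. 2·(s^2 + 17s + 72) = 0.
Factoring: (s + 8)(s + 9) = 0.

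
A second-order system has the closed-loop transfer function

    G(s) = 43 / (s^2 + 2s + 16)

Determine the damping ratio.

ζ = 0.25

Compare the denominator to the standard form s^2 + 2ζωₙs + ωₙ².
ωₙ² = 16, so ωₙ = 4 rad/s.
2ζωₙ = 2, so ζ = 2/(2·4) = 0.25.
With ζ = 0.25 the response is underdamped.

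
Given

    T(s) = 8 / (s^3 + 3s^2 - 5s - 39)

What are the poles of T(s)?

The poles are the roots of the denominator s^3 + 3s^2 - 5s - 39 = 0.
Trying s = 3: the polynomial evaluates to 0, so (s - 3) is a factor.
Dividing out leaves s^2 + 6s + 13 = 0.
The quadratic formula then gives s = -3 ± 2j.

s = -3 ± 2j, 3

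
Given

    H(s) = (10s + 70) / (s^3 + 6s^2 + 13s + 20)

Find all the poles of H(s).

s = -1 + 2j, -1 - 2j, -4

The poles are the roots of the denominator s^3 + 6s^2 + 13s + 20 = 0.
Trying s = -4: the polynomial evaluates to 0, so (s + 4) is a factor.
Dividing out leaves s^2 + 2s + 5 = 0.
The quadratic formula then gives s = -1 ± 2j.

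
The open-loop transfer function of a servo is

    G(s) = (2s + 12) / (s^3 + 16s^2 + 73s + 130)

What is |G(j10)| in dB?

Substitute s = j10: numerator = 12 + j20, denominator = -1470 - j270.
|G(j10)| = |12 + j20| / |-1470 - j270| = 23.324 / 1494.6 ≈ 0.01561.
In decibels: 20·log₁₀(0.01561) ≈ -36.1 dB.

|G(j10)|_dB ≈ -36.1 dB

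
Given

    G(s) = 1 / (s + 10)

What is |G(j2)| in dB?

|G(j2)|_dB ≈ -20.2 dB

Substitute s = j2: numerator = 1, denominator = 10 + j2.
|G(j2)| = |1| / |10 + j2| = 1 / 10.198 ≈ 0.09806.
In decibels: 20·log₁₀(0.09806) ≈ -20.2 dB.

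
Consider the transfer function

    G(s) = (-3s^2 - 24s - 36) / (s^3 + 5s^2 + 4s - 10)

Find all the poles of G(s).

The poles are the roots of the denominator s^3 + 5s^2 + 4s - 10 = 0.
Trying s = 1: the polynomial evaluates to 0, so (s - 1) is a factor.
Dividing out leaves s^2 + 6s + 10 = 0.
The quadratic formula then gives s = -3 ± 1j.

s = -3 ± j, 1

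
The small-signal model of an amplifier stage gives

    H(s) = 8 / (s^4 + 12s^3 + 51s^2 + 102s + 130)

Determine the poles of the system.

s = -1 ± 2j, -5 ± j

The poles are the roots of the denominator s^4 + 12s^3 + 51s^2 + 102s + 130 = 0.
No real roots exist; factor into two real quadratics: (s^2 + 2s + 5)(s^2 + 10s + 26) = 0.
Each quadratic gives a conjugate pair via the quadratic formula.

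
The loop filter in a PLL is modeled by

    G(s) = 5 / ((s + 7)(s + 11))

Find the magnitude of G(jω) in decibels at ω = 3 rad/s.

Substitute s = j3: numerator = 5, denominator = 68 + j54.
|G(j3)| = |5| / |68 + j54| = 5 / 86.833 ≈ 0.05758.
In decibels: 20·log₁₀(0.05758) ≈ -24.8 dB.

|G(j3)|_dB ≈ -24.8 dB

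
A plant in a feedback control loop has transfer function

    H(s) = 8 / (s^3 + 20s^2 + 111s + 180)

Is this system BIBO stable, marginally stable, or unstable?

stable

The denominator s^3 + 20s^2 + 111s + 180 factors as (s + 12)(s + 5)(s + 3), giving poles at s = -12, -5, -3.
Since all poles lie strictly in the left half-plane, the system is stable.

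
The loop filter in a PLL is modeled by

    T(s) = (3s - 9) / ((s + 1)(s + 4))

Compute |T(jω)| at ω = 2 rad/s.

|T(j2)| ≈ 1.082

Substitute s = j2: numerator = -9 + j6, denominator = j10.
|T(j2)| = |-9 + j6| / |j10| = 10.817 / 10 ≈ 1.082.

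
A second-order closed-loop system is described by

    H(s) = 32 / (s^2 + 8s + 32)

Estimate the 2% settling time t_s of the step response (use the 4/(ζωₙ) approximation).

Comparing s^2 + 8s + 32 to s^2 + 2ζωₙs + ωₙ²: ωₙ = √32 ≈ 5.657 rad/s and ζ = 8/(2·√32) ≈ 0.7071.
ζωₙ = 8/2 = 4, so t_s ≈ 4/(ζωₙ) = 4/4 = 1 s.

t_s ≈ 1 s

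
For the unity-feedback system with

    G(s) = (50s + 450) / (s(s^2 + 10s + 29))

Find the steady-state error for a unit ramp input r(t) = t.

e_ss = 0.06444

G(s) has one pole at the origin.
This is a Type 1 system. Kv = lim_{s→0} s·G(s) = 450/29.
e_ss = 1/Kv = 1/(450/29) = 29/450 ≈ 0.06444.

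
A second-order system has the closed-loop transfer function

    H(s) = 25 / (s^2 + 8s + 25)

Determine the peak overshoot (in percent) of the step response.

Comparing s^2 + 8s + 25 to s^2 + 2ζωₙs + ωₙ²: ωₙ = 5 rad/s and ζ = 8/(2·5) = 0.8.
%OS = 100·exp(−πζ/√(1−ζ²)) = 100·exp(−π·0.8/√(1−0.8²)) ≈ 1.52%.

%OS ≈ 1.52%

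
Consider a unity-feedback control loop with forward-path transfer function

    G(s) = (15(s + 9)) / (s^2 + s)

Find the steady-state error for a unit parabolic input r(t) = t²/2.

e_ss = ∞

G(s) has one pole at the origin.
This is a Type 1 system; Ka = lim_{s→0} s^2·G(s) = 0, so the steady-state error for a parabola input is infinite.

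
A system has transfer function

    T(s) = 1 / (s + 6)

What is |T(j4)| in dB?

Substitute s = j4: numerator = 1, denominator = 6 + j4.
|T(j4)| = |1| / |6 + j4| = 1 / 7.2111 ≈ 0.1387.
In decibels: 20·log₁₀(0.1387) ≈ -17.2 dB.

|T(j4)|_dB ≈ -17.2 dB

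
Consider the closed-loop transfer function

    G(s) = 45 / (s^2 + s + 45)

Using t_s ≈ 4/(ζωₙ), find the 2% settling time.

t_s ≈ 8 s

Comparing s^2 + s + 45 to s^2 + 2ζωₙs + ωₙ²: ωₙ = √45 ≈ 6.708 rad/s and ζ = 1/(2·√45) ≈ 0.07454.
ζωₙ = 1/2 = 0.5, so t_s ≈ 4/(ζωₙ) = 4/0.5 = 8 s.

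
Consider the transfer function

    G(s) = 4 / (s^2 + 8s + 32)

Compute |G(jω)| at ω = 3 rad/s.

|G(j3)| ≈ 0.1203

Substitute s = j3: numerator = 4, denominator = 23 + j24.
|G(j3)| = |4| / |23 + j24| = 4 / 33.242 ≈ 0.1203.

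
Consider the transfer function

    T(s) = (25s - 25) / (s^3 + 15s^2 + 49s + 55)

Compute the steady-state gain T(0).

T(0) = -5/11 ≈ -0.4545

Set s = 0: T(0) = (-25) / (55) = -5/11.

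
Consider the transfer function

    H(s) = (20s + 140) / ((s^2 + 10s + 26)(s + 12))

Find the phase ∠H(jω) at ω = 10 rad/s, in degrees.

At s = j10: numerator = 140 + j200, denominator = -1888 + j460.
∠H = ∠num − ∠den = 55.008° − (166.31°) = -111.3°.

∠H(j10) ≈ -111.3°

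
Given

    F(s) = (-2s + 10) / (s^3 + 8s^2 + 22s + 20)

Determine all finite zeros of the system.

Set the numerator to zero: -2s + 10 = 0, i.e. -2·(s - 5) = 0.
So s = 5.

s = 5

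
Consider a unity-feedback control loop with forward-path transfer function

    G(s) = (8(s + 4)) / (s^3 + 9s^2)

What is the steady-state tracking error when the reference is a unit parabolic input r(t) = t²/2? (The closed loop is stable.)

e_ss = 0.2812

G(s) has 2 poles at the origin.
This is a Type 2 system. Ka = lim_{s→0} s^2·G(s) = 32/9.
e_ss = 1/Ka = 1/(32/9) = 9/32 ≈ 0.2812.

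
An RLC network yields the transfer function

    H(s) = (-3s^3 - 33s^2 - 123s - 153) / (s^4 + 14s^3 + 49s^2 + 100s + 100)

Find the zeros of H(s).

s = -3, -4 ± j

Set the numerator to zero: -3s^3 - 33s^2 - 123s - 153 = 0, i.e. -3·(s^3 + 11s^2 + 41s + 51) = 0.
Factoring: (s + 3)(s^2 + 8s + 17) = 0.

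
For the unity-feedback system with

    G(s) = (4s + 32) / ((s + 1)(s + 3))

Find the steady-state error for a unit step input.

e_ss = 0.08571

G(s) has no poles at the origin.
This is a Type 0 system. Kp = lim_{s→0} G(s) = 32/3.
e_ss = 1/(1 + Kp) = 1/(1 + 32/3) = 3/35 ≈ 0.08571.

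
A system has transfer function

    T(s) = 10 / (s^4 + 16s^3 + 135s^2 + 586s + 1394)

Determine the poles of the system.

s = -5 + 4j, -5 - 4j, -3 + 5j, -3 - 5j

The poles are the roots of the denominator s^4 + 16s^3 + 135s^2 + 586s + 1394 = 0.
No real roots exist; factor into two real quadratics: (s^2 + 10s + 41)(s^2 + 6s + 34) = 0.
Each quadratic gives a conjugate pair via the quadratic formula.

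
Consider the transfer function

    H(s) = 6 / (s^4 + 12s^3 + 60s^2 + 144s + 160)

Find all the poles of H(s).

s = -4 ± 2j, -2 ± 2j

The poles are the roots of the denominator s^4 + 12s^3 + 60s^2 + 144s + 160 = 0.
No real roots exist; factor into two real quadratics: (s^2 + 8s + 20)(s^2 + 4s + 8) = 0.
Each quadratic gives a conjugate pair via the quadratic formula.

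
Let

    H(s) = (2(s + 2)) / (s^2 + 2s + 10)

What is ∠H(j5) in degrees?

At s = j5: numerator = 4 + j10, denominator = -15 + j10.
∠H = ∠num − ∠den = 68.199° − (146.31°) = -78.11°.

∠H(j5) ≈ -78.11°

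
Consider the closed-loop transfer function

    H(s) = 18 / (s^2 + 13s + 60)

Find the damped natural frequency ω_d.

ω_d ≈ 4.213 rad/s

Comparing s^2 + 13s + 60 to s^2 + 2ζωₙs + ωₙ²: ωₙ = √60 ≈ 7.746 rad/s and ζ = 13/(2·√60) ≈ 0.8391.
ζωₙ = 13/2 = 6.5, so ω_d = ωₙ√(1−ζ²) = √(ωₙ² − (ζωₙ)²) = √(60 − 6.5²) = √17.75 ≈ 4.213 rad/s.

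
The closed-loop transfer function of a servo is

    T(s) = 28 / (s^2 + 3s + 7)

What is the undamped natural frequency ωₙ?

ωₙ ≈ 2.646 rad/s

Compare the denominator to the standard form s^2 + 2ζωₙs + ωₙ².
ωₙ² = 7, so ωₙ = √7 ≈ 2.646 rad/s.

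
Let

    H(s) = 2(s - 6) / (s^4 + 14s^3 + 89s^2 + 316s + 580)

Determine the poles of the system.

s = -5 + 2j, -5 - 2j, -2 + 4j, -2 - 4j

The poles are the roots of the denominator s^4 + 14s^3 + 89s^2 + 316s + 580 = 0.
No real roots exist; factor into two real quadratics: (s^2 + 10s + 29)(s^2 + 4s + 20) = 0.
Each quadratic gives a conjugate pair via the quadratic formula.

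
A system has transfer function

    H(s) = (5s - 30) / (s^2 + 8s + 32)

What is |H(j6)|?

|H(j6)| ≈ 0.8808

Substitute s = j6: numerator = -30 + j30, denominator = -4 + j48.
|H(j6)| = |-30 + j30| / |-4 + j48| = 42.426 / 48.166 ≈ 0.8808.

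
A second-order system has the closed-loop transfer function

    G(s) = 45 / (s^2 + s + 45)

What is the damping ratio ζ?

ζ ≈ 0.07454

Compare the denominator to the standard form s^2 + 2ζωₙs + ωₙ².
ωₙ² = 45, so ωₙ = √45 ≈ 6.708 rad/s.
2ζωₙ = 1, so ζ = 1/(2·√45) ≈ 0.07454.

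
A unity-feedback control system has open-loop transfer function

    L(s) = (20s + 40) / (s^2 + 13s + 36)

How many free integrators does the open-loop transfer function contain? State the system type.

Type 0

The denominator has no factor of s at the origin — no free integrator — so this is a Type 0 system.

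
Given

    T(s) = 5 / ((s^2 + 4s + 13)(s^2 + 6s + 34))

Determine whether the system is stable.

stable

The poles can be read from the denominator factors: s = -2 + 3j, -2 - 3j, -3 + 5j, -3 - 5j.
Since all poles lie strictly in the left half-plane, the system is stable.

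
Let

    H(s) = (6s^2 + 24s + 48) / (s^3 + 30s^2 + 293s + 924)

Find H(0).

Set s = 0: H(0) = (48) / (924) = 4/77.

H(0) = 4/77 ≈ 0.05195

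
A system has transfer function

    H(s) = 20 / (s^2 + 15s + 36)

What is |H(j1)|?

Substitute s = j1: numerator = 20, denominator = 35 + j15.
|H(j1)| = |20| / |35 + j15| = 20 / 38.079 ≈ 0.5252.

|H(j1)| ≈ 0.5252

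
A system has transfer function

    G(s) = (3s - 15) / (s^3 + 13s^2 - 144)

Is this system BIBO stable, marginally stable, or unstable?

The denominator s^3 + 13s^2 - 144 factors as (s - 3)(s + 4)(s + 12), giving poles at s = 3, -4, -12.
Since the pole(s) at s = 3 lie in the right half-plane, the system is unstable.

unstable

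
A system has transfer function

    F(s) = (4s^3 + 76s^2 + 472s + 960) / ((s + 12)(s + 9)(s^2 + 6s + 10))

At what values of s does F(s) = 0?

Set the numerator to zero: 4s^3 + 76s^2 + 472s + 960 = 0, i.e. 4·(s^3 + 19s^2 + 118s + 240) = 0.
Factoring: (s + 8)(s + 6)(s + 5) = 0.

s = -8, -6, -5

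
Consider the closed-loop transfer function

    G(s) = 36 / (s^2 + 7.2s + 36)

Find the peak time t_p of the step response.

t_p ≈ 0.6545 s

Comparing s^2 + 7.2s + 36 to s^2 + 2ζωₙs + ωₙ²: ωₙ = 6 rad/s and ζ = 7.2/(2·6) = 0.6.
ζωₙ = 7.2/2 = 3.6, so ω_d = ωₙ√(1−ζ²) = √(ωₙ² − (ζωₙ)²) = √(36 − 3.6²) = √23.04 = 4.800 rad/s.
t_p = π/ω_d = π/4.800 ≈ 0.6545 s.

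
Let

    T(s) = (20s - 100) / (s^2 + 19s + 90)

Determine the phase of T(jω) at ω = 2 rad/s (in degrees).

At s = j2: numerator = -100 + j40, denominator = 86 + j38.
∠T = ∠num − ∠den = 158.20° − (23.839°) = 134.4°.

∠T(j2) ≈ 134.4°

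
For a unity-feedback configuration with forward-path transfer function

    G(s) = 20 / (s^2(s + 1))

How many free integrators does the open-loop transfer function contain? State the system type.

The denominator has 2 factors of s at the origin (free integrators), so this is a Type 2 system.

Type 2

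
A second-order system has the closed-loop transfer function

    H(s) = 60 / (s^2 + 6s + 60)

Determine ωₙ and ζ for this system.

ωₙ ≈ 7.746 rad/s, ζ ≈ 0.3873

Compare the denominator to the standard form s^2 + 2ζωₙs + ωₙ².
ωₙ² = 60, so ωₙ = √60 ≈ 7.746 rad/s.
2ζωₙ = 6, so ζ = 6/(2·√60) ≈ 0.3873.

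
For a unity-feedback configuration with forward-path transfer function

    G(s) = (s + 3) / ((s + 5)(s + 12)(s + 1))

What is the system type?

The denominator has no factor of s at the origin — no free integrator — so this is a Type 0 system.

Type 0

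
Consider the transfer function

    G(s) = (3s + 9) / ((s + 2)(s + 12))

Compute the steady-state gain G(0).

G(0) = 3/8 ≈ 0.3750

Set s = 0: G(0) = (9) / (24) = 3/8.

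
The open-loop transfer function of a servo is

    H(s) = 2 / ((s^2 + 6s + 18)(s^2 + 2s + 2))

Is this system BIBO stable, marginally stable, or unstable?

The poles can be read from the denominator factors: s = -3 ± 3j, -1 ± j.
Since all poles lie strictly in the left half-plane, the system is stable.

stable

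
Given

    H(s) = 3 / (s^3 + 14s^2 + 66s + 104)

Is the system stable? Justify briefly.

stable

The denominator s^3 + 14s^2 + 66s + 104 factors as (s^2 + 10s + 26)(s + 4), giving poles at s = -5 ± j, -4.
Since all poles lie strictly in the left half-plane, the system is stable.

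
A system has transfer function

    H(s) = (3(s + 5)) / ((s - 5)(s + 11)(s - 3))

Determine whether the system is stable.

The poles can be read from the denominator factors: s = 5, -11, 3.
Since the pole(s) at s = 5, 3 lie in the right half-plane, the system is unstable.

unstable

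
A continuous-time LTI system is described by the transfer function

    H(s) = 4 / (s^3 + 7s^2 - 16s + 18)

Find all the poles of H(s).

The poles are the roots of the denominator s^3 + 7s^2 - 16s + 18 = 0.
Trying s = -9: the polynomial evaluates to 0, so (s + 9) is a factor.
Dividing out leaves s^2 - 2s + 2 = 0.
The quadratic formula then gives s = 1 ± 1j.

s = 1 + j, 1 - j, -9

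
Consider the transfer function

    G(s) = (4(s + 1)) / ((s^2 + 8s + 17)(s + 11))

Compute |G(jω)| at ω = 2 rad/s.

|G(j2)| ≈ 0.03881

Substitute s = j2: numerator = 4 + j8, denominator = 111 + j202.
|G(j2)| = |4 + j8| / |111 + j202| = 8.9443 / 230.49 ≈ 0.03881.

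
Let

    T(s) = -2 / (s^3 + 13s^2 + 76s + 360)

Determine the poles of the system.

s = -2 ± 6j, -9

The poles are the roots of the denominator s^3 + 13s^2 + 76s + 360 = 0.
Trying s = -9: the polynomial evaluates to 0, so (s + 9) is a factor.
Dividing out leaves s^2 + 4s + 40 = 0.
The quadratic formula then gives s = -2 ± 6j.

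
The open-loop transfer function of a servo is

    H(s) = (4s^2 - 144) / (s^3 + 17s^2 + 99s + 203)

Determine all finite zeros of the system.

Set the numerator to zero: 4s^2 - 144 = 0, i.e. 4·(s^2 - 36) = 0.
Factoring: (s + 6)(s - 6) = 0.

s = -6, 6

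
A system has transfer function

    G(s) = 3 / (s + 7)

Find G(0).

At s = 0 each factor (s + a) contributes a and each (s^2 + bs + c) contributes c.
G(0) = 3·1 / ((7)) = 3/7 = 3/7.

G(0) = 3/7 ≈ 0.4286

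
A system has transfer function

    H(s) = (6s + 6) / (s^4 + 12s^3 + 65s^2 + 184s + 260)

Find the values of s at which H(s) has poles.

The poles are the roots of the denominator s^4 + 12s^3 + 65s^2 + 184s + 260 = 0.
No real roots exist; factor into two real quadratics: (s^2 + 4s + 13)(s^2 + 8s + 20) = 0.
Each quadratic gives a conjugate pair via the quadratic formula.

s = -2 ± 3j, -4 ± 2j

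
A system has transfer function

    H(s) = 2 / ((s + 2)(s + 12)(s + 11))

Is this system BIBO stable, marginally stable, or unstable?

The poles can be read from the denominator factors: s = -2, -12, -11.
Since all poles lie strictly in the left half-plane, the system is stable.

stable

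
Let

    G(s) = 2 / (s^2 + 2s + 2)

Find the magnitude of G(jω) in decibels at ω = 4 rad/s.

Substitute s = j4: numerator = 2, denominator = -14 + j8.
|G(j4)| = |2| / |-14 + j8| = 2 / 16.125 ≈ 0.1240.
In decibels: 20·log₁₀(0.1240) ≈ -18.1 dB.

|G(j4)|_dB ≈ -18.1 dB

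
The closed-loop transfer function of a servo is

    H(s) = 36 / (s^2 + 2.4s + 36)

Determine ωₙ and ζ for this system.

Compare the denominator to the standard form s^2 + 2ζωₙs + ωₙ².
ωₙ² = 36, so ωₙ = 6 rad/s.
2ζωₙ = 2.4, so ζ = 2.4/(2·6) = 0.2.
With ζ = 0.2 the response is underdamped.

ωₙ = 6 rad/s, ζ = 0.2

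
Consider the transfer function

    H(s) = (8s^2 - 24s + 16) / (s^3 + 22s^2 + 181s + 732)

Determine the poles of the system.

s = -5 + 6j, -5 - 6j, -12

The poles are the roots of the denominator s^3 + 22s^2 + 181s + 732 = 0.
Trying s = -12: the polynomial evaluates to 0, so (s + 12) is a factor.
Dividing out leaves s^2 + 10s + 61 = 0.
The quadratic formula then gives s = -5 ± 6j.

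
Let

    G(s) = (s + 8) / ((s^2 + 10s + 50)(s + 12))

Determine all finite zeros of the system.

s = -8

Set the numerator to zero: s + 8 = 0.
So s = -8.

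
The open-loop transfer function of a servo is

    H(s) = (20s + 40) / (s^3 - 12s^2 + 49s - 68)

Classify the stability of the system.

unstable

The denominator s^3 - 12s^2 + 49s - 68 factors as (s^2 - 8s + 17)(s - 4), giving poles at s = 4 + j, 4 - j, 4.
Since the pole(s) at s = 4 + j, 4 - j, 4 lie in the right half-plane, the system is unstable.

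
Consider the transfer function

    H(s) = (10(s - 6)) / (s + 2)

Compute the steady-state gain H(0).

H(0) = -30

At s = 0 each factor (s + a) contributes a and each (s^2 + bs + c) contributes c.
H(0) = 10·(-6) / ((2)) = -60/2 = -30.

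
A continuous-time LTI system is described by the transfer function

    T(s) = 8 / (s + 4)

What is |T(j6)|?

Substitute s = j6: numerator = 8, denominator = 4 + j6.
|T(j6)| = |8| / |4 + j6| = 8 / 7.2111 ≈ 1.109.

|T(j6)| ≈ 1.109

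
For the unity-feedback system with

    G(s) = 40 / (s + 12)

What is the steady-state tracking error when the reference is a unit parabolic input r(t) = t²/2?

e_ss = ∞

G(s) has no poles at the origin.
This is a Type 0 system; Ka = lim_{s→0} s^2·G(s) = 0, so the steady-state error for a parabola input is infinite.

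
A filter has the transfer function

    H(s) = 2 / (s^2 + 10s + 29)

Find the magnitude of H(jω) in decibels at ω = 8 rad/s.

Substitute s = j8: numerator = 2, denominator = -35 + j80.
|H(j8)| = |2| / |-35 + j80| = 2 / 87.321 ≈ 0.02290.
In decibels: 20·log₁₀(0.02290) ≈ -32.8 dB.

|H(j8)|_dB ≈ -32.8 dB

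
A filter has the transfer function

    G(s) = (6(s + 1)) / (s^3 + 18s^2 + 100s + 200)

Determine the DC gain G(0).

G(0) = 3/100 ≈ 0.03000

Set s = 0: G(0) = (6) / (200) = 3/100.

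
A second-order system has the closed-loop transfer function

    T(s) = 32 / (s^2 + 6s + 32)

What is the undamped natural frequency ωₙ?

ωₙ ≈ 5.657 rad/s

Compare the denominator to the standard form s^2 + 2ζωₙs + ωₙ².
ωₙ² = 32, so ωₙ = √32 ≈ 5.657 rad/s.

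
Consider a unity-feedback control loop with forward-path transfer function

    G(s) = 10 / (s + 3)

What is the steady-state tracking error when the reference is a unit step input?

e_ss = 0.2308

G(s) has no poles at the origin.
This is a Type 0 system. Kp = lim_{s→0} G(s) = 10/3.
e_ss = 1/(1 + Kp) = 1/(1 + 10/3) = 3/13 ≈ 0.2308.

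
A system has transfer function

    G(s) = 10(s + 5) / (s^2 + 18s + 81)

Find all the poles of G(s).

s = -9, -9

The poles are the roots of the denominator s^2 + 18s + 81 = 0.
Factoring: (s + 9)^2 = 0, so s = -9 and s = -9.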